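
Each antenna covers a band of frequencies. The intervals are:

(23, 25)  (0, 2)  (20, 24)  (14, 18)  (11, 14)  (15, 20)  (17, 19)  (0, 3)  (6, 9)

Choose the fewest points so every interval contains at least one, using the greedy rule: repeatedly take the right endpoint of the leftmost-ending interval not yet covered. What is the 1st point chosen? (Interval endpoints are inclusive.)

Sort by right endpoint; whenever an interval is uncovered, place a point at its right end.
By right end: [0,2]  [0,3]  [6,9]  [11,14]  [14,18]  [17,19]  [15,20]  [20,24]  [23,25]
[0,2] uncovered → point at 2; [6,9] uncovered → point at 9; [11,14] uncovered → point at 14; [17,19] uncovered → point at 19; [20,24] uncovered → point at 24.
Points: 2, 9, 14, 19, 24 (5 total).

2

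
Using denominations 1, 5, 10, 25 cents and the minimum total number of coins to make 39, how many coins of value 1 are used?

4

39 = 1×25 + 1×10 + 4×1
Count of 1: 4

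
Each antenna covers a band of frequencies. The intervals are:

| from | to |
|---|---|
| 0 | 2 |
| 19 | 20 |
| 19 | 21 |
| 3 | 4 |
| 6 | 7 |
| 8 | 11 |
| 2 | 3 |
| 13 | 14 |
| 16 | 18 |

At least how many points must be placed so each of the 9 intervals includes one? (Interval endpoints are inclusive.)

7

Sort by right endpoint; whenever an interval is uncovered, place a point at its right end.
Sorted: [0,2] [2,3] [3,4] [6,7] [8,11] [13,14] [16,18] [19,20] [19,21]
{[0,2],[2,3]} hit by 2; {[3,4]} hit by 4; {[6,7]} hit by 7; {[8,11]} hit by 11; {[13,14]} hit by 14; {[16,18]} hit by 18; {[19,20],[19,21]} hit by 20.
Points: 2, 4, 7, 11, 14, 18, 20 (7 total).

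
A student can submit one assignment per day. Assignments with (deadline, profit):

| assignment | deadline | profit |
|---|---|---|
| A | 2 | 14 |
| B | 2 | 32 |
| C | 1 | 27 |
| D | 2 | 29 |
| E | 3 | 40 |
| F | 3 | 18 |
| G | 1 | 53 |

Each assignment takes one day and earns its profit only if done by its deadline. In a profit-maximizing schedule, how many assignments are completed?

3

By profit: G(d1,53), E(d3,40), B(d2,32), D(d2,29), C(d1,27), F(d3,18), A(d2,14)
G→slot 1; E→slot 3; B→slot 2; D skipped; C skipped; F skipped; A skipped.
3 of 7 scheduled.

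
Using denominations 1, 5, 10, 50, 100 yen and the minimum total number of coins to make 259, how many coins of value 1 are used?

4

Use the largest denomination that fits, subtract, and repeat.
259 = 2×100 + 1×50 + 1×5 + 4×1
Count of 1: 4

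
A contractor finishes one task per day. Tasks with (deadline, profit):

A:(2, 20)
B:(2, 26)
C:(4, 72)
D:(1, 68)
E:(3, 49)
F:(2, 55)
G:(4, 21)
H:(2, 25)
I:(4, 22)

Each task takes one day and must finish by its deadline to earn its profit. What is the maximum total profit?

Sort by profit descending; place each in the latest free slot ≤ its deadline.
By profit: C(d4,72), D(d1,68), F(d2,55), E(d3,49), B(d2,26), H(d2,25), I(d4,22), G(d4,21), A(d2,20)
C→slot 4; D→slot 1; F→slot 2; E→slot 3; B skipped; H skipped; I skipped; G skipped; A skipped.
Profit = 68 + 55 + 49 + 72 = 244

244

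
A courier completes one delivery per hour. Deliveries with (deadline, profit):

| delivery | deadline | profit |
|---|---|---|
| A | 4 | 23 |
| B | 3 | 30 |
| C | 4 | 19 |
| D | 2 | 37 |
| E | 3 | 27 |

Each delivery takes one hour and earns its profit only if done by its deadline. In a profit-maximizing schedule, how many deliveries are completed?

By profit: D(d2,37), B(d3,30), E(d3,27), A(d4,23), C(d4,19)
D→slot 2; B→slot 3; E→slot 1; A→slot 4; C skipped.
4 of 5 scheduled.

4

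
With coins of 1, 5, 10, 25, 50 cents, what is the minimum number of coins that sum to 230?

230 = 4×50 + 1×25 + 1×5
Total coins = 4 + 1 + 1 = 6

6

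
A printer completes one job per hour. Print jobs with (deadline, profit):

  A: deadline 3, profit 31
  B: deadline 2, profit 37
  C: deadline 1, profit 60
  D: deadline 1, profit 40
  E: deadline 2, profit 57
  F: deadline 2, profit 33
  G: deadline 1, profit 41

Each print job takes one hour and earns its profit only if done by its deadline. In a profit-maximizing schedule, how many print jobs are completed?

Sort by profit descending; place each in the latest free slot ≤ its deadline.
By profit: C(d1,60), E(d2,57), G(d1,41), D(d1,40), B(d2,37), F(d2,33), A(d3,31)
C→slot 1; E→slot 2; G skipped; D skipped; B skipped; F skipped; A→slot 3.
3 of 7 scheduled.

3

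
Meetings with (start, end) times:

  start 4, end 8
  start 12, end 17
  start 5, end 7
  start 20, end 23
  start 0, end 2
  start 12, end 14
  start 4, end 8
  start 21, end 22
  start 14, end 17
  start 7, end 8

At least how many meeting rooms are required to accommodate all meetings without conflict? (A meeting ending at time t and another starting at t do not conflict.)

3

Count concurrent intervals with a sweep; the peak is the room count.
starts: [0, 4, 4, 5, 7, 12, 12, 14, 20, 21]
ends:   [2, 7, 8, 8, 8, 14, 17, 17, 22, 23]
s0→1 e2→0 s4→1 s4→2 s5→3  — peak 3.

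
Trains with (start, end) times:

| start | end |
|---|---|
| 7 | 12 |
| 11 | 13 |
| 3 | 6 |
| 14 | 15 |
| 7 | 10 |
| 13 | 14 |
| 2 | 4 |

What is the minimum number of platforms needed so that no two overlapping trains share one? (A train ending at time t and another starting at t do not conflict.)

The answer is the maximum number of intervals overlapping at any instant.
Events (time:±→running): 2:+→1 3:+→2 … peak 2.

2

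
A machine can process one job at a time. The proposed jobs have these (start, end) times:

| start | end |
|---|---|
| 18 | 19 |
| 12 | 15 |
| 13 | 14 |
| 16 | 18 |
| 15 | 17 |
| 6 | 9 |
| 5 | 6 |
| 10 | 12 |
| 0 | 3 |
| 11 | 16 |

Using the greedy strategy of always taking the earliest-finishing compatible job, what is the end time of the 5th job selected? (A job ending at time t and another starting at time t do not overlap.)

14

Sort by end time and greedily take each interval whose start is ≥ the last chosen end.
By end time: (0,3), (5,6), (6,9), (10,12), (13,14), (12,15), (11,16), (15,17), (16,18), (18,19).
Pick (0,3); next start ≥ 3 → (5,6); next start ≥ 6 → (6,9); next start ≥ 9 → (10,12); next start ≥ 12 → (13,14); next start ≥ 14 → (15,17); next start ≥ 17 → (18,19).
Selected: (0,3) (5,6) (6,9) (10,12) (13,14) (15,17) (18,19)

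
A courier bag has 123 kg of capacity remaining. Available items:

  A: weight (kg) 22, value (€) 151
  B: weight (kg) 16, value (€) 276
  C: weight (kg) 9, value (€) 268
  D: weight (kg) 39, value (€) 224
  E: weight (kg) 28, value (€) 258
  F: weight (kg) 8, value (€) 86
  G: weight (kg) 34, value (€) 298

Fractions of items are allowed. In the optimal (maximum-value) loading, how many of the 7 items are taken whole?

6

Ratios (sorted): C 29.78, B 17.25, F 10.75, E 9.21, G 8.76, A 6.86, D 5.74
take C (9 @ 268); take B (16 @ 276); take F (8 @ 86); take E (28 @ 258); take G (34 @ 298); take A (22 @ 151); take 6/39 of D → 34.46. Capacity used 123/123.
6 item(s) taken whole; one partial (take 6/39 of D).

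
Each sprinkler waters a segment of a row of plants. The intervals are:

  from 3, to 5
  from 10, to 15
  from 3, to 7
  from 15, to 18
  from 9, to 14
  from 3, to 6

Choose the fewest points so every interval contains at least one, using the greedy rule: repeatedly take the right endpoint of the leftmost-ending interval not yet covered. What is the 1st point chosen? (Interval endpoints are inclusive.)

Process intervals by earliest right end; each time one isn't hit yet, stab at its right endpoint.
By right end: [3,5]  [3,6]  [3,7]  [9,14]  [10,15]  [15,18]
[3,5] uncovered → point at 5; [9,14] uncovered → point at 14; [15,18] uncovered → point at 18.
Points: 5, 14, 18 (3 total).

5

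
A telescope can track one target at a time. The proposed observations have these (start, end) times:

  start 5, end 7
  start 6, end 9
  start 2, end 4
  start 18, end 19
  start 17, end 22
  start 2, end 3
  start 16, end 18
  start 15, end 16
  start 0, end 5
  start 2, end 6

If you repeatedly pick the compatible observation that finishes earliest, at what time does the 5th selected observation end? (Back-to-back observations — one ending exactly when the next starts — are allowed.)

19

Order by finish time; keep every interval that doesn't clash with the previous kept one.
By end time: (2,3), (2,4), (0,5), (2,6), (5,7), (6,9), (15,16), (16,18), (18,19), (17,22).
Pick (2,3); next start ≥ 3 → (5,7); next start ≥ 7 → (15,16); next start ≥ 16 → (16,18); next start ≥ 18 → (18,19).
Selected: (2,3) (5,7) (15,16) (16,18) (18,19)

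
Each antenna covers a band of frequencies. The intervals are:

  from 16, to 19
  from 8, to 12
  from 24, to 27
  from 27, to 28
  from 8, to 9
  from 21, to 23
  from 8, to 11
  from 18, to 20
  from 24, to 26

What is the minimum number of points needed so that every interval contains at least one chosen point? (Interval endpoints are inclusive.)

Sort by right endpoint; whenever an interval is uncovered, place a point at its right end.
Sorted: [8,9] [8,11] [8,12] [16,19] [18,20] [21,23] [24,26] [24,27] [27,28]
{[8,9],[8,11],[8,12]} hit by 9; {[16,19],[18,20]} hit by 19; {[21,23]} hit by 23; {[24,26],[24,27]} hit by 26; {[27,28]} hit by 28.
Points: 9, 19, 23, 26, 28 (5 total).

5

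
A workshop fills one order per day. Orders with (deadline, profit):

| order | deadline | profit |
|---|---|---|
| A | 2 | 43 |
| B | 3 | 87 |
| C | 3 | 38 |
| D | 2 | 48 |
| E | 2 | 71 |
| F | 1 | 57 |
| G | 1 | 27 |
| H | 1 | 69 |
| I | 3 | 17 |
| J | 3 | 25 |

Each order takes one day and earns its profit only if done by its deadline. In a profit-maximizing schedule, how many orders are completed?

3

Sort by profit descending; place each in the latest free slot ≤ its deadline.
Profit order: B=87 E=71 H=69 F=57 D=48 A=43 C=38 G=27 J=25 I=17
Assign: B→slot 3, E→slot 2, H→slot 1, F skipped, D skipped, A skipped, C skipped, G skipped, J skipped, I skipped.
Slots: [1:H] [2:E] [3:B]
3 of 10 scheduled.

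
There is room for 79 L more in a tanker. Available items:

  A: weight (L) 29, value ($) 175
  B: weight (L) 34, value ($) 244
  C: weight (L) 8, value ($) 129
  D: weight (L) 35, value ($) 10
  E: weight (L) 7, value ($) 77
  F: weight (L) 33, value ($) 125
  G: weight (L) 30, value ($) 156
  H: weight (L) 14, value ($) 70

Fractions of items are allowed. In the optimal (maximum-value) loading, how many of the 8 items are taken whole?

4

Order: C (129/8=16.12) > E (77/7=11.00) > B (244/34=7.18) > A (175/29=6.03) > G (156/30=5.20) > H (70/14=5.00) > F (125/33=3.79) > D (10/35=0.29)
Fill: take C (8 @ 129) → take E (7 @ 77) → take B (34 @ 244) → take A (29 @ 175) → take 1/30 of G → 5.20; 79/79 used.
4 item(s) taken whole; one partial (take 1/30 of G).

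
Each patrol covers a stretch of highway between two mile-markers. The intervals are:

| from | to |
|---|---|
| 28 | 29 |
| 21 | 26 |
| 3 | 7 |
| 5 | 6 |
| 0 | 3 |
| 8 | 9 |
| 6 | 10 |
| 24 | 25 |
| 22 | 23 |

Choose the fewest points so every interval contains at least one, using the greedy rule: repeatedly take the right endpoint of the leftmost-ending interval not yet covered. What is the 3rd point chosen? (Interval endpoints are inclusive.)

9

Process intervals by earliest right end; each time one isn't hit yet, stab at its right endpoint.
By right end: [0,3]  [5,6]  [3,7]  [8,9]  [6,10]  [22,23]  [24,25]  [21,26]  [28,29]
[0,3] uncovered → point at 3; [5,6] uncovered → point at 6; [8,9] uncovered → point at 9; [22,23] uncovered → point at 23; [24,25] uncovered → point at 25; [28,29] uncovered → point at 29.
Points: 3, 6, 9, 23, 25, 29 (6 total).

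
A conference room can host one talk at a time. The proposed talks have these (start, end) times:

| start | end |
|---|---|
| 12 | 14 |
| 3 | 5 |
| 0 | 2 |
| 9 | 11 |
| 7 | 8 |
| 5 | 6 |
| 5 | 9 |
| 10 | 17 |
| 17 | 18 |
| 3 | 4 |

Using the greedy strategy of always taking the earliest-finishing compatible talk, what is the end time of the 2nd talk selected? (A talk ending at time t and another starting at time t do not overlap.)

By end time: (0,2), (3,4), (3,5), (5,6), (7,8), (5,9), (9,11), (12,14), (10,17), (17,18).
Pick (0,2); next start ≥ 2 → (3,4); next start ≥ 4 → (5,6); next start ≥ 6 → (7,8); next start ≥ 8 → (9,11); next start ≥ 11 → (12,14); next start ≥ 14 → (17,18).
Selected: (0,2) (3,4) (5,6) (7,8) (9,11) (12,14) (17,18)

4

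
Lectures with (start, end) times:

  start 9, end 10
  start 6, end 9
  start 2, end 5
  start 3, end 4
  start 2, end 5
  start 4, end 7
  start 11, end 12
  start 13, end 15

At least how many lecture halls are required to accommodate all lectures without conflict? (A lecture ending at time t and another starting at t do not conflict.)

starts: [2, 2, 3, 4, 6, 9, 11, 13]
ends:   [4, 5, 5, 7, 9, 10, 12, 15]
s2→1 s2→2 s3→3  — peak 3.

3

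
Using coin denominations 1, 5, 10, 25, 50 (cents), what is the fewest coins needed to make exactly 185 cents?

5

185 = 3×50 + 1×25 + 1×10
Total coins = 3 + 1 + 1 = 5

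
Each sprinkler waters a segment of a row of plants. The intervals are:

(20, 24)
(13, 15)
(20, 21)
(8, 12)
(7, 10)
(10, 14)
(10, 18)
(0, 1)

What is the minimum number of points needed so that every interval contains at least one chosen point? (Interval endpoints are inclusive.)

4

Sorted: [0,1] [7,10] [8,12] [10,14] [13,15] [10,18] [20,21] [20,24]
{[0,1]} hit by 1; {[7,10],[8,12],[10,14]} hit by 10; {[13,15],[10,18]} hit by 15; {[20,21],[20,24]} hit by 21.
Points: 1, 10, 15, 21 (4 total).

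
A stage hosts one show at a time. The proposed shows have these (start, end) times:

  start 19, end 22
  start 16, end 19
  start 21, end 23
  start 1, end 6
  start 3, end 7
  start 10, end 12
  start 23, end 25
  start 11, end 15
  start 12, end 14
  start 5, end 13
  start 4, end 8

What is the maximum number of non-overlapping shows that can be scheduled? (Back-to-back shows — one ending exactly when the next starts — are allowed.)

Order by finish time; keep every interval that doesn't clash with the previous kept one.
Sorted by end: (1,6)  (3,7)  (4,8)  (10,12)  (5,13)  (12,14)  (11,15)  (16,19)  (19,22)  (21,23)  (23,25)
take (1,6); skip (3,7); skip (4,8); take (10,12); skip (5,13); take (12,14); take (16,19); take (19,22); skip (21,23); take (23,25).
Selected 6 shows.

6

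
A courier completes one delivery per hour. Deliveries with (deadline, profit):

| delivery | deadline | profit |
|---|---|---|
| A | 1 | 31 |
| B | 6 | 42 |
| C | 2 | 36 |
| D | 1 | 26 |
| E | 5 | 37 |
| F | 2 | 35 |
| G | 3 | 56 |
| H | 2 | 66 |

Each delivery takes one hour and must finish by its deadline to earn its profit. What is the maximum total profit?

Profit order: H=66 G=56 B=42 E=37 C=36 F=35 A=31 D=26
Assign: H→slot 2, G→slot 3, B→slot 6, E→slot 5, C→slot 1, F skipped, A skipped, D skipped.
Slots: [1:C] [2:H] [3:G] [5:E] [6:B]
Profit = 36 + 66 + 56 + 37 + 42 = 237

237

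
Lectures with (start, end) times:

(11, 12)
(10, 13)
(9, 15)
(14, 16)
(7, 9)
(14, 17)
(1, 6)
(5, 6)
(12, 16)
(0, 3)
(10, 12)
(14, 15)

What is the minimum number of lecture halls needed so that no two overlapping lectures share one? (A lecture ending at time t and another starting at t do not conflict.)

starts: [0, 1, 5, 7, 9, 10, 10, 11, 12, 14, 14, 14]
ends:   [3, 6, 6, 9, 12, 12, 13, 15, 15, 16, 16, 17]
s0→1 s1→2 e3→1 s5→2 e6→1 e6→0 s7→1 e9→0 s9→1 s10→2 s10→3 s11→4 e12→3 e12→2 s12→3 e13→2 s14→3 s14→4 s14→5  — peak 5.

5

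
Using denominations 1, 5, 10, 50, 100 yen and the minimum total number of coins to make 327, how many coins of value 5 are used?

327 = 3×100 + 2×10 + 1×5 + 2×1
Count of 5: 1

1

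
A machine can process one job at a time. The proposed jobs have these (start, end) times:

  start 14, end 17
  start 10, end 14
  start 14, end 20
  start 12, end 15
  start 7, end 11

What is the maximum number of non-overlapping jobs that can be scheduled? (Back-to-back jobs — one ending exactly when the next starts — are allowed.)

Order by finish time; keep every interval that doesn't clash with the previous kept one.
By end time: (7,11), (10,14), (12,15), (14,17), (14,20).
Pick (7,11); next start ≥ 11 → (12,15).
Selected 2 jobs.

2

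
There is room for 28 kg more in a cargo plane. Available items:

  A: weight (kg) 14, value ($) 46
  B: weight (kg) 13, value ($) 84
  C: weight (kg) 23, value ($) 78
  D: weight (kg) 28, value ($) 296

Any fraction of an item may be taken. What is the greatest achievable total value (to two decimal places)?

296.00

Greedy by value/weight ratio, highest first.
Order: D (296/28=10.57) > B (84/13=6.46) > C (78/23=3.39) > A (46/14=3.29)
Fill: take D (28 @ 296); 28/28 used.
Total value = 296.00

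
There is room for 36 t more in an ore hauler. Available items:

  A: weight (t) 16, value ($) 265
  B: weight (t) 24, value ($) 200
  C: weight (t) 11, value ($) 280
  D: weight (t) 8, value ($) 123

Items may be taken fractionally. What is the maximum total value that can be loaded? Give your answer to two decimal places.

676.33

Greedy by value/weight ratio, highest first.
Ratios (sorted): C 25.45, A 16.56, D 15.38, B 8.33
take C (11 @ 280); take A (16 @ 265); take D (8 @ 123); take 1/24 of B → 8.33. Capacity used 36/36.
Total value = 676.33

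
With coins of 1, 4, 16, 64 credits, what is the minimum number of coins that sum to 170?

8

Greedy: take as many of the largest coin as possible, then repeat with the remainder.
170 = 2×64 + 2×16 + 2×4 + 2×1
Total coins = 2 + 2 + 2 + 2 = 8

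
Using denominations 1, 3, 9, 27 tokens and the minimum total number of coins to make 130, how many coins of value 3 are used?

130 = 4×27 + 2×9 + 1×3 + 1×1
Count of 3: 1

1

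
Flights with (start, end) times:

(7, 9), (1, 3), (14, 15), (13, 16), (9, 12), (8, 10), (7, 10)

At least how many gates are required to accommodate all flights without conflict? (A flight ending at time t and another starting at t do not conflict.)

Count concurrent intervals with a sweep; the peak is the room count.
Events (time:±→running): 1:+→1 3:-→0 7:+→1 7:+→2 8:+→3 … peak 3.

3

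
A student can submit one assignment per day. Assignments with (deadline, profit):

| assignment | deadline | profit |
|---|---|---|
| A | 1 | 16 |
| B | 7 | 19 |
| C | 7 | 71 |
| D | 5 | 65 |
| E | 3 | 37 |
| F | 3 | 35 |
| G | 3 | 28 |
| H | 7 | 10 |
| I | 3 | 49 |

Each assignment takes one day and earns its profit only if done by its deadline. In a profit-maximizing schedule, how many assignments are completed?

7

Take jobs in profit order; each goes to the latest open slot no later than its deadline.
By profit: C(d7,71), D(d5,65), I(d3,49), E(d3,37), F(d3,35), G(d3,28), B(d7,19), A(d1,16), H(d7,10)
C→slot 7; D→slot 5; I→slot 3; E→slot 2; F→slot 1; G skipped; B→slot 6; A skipped; H→slot 4.
7 of 9 scheduled.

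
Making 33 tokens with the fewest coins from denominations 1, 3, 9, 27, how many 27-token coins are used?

1

Use the largest denomination that fits, subtract, and repeat.
33 = 1×27 + 2×3
Count of 27: 1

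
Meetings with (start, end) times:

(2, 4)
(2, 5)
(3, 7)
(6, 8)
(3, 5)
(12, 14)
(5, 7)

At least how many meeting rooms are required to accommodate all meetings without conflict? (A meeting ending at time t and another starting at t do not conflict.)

4

Events (time:±→running): 2:+→1 2:+→2 3:+→3 3:+→4 … peak 4.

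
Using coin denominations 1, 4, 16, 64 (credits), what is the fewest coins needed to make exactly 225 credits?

6

Greedy: take as many of the largest coin as possible, then repeat with the remainder.
225 = 3×64 + 2×16 + 1×1
Total coins = 3 + 2 + 1 = 6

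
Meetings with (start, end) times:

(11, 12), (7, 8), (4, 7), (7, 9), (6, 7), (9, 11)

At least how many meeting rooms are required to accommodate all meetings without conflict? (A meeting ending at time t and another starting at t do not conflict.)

2

starts: [4, 6, 7, 7, 9, 11]
ends:   [7, 7, 8, 9, 11, 12]
s4→1 s6→2  — peak 2.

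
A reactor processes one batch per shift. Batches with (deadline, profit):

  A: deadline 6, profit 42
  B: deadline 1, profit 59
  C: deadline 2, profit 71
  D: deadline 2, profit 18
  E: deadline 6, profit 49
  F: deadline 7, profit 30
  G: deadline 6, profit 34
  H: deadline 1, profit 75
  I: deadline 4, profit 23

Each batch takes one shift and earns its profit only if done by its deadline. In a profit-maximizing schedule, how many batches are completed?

7

Take jobs in profit order; each goes to the latest open slot no later than its deadline.
By profit: H(d1,75), C(d2,71), B(d1,59), E(d6,49), A(d6,42), G(d6,34), F(d7,30), I(d4,23), D(d2,18)
H→slot 1; C→slot 2; B skipped; E→slot 6; A→slot 5; G→slot 4; F→slot 7; I→slot 3; D skipped.
7 of 9 scheduled.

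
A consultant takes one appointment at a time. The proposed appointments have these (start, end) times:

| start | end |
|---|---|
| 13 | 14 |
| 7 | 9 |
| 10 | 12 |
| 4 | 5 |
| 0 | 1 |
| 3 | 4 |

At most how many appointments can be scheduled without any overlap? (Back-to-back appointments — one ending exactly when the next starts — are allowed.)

6

Sort by end time and greedily take each interval whose start is ≥ the last chosen end.
By end time: (0,1), (3,4), (4,5), (7,9), (10,12), (13,14).
Pick (0,1); next start ≥ 1 → (3,4); next start ≥ 4 → (4,5); next start ≥ 5 → (7,9); next start ≥ 9 → (10,12); next start ≥ 12 → (13,14).
Selected 6 appointments.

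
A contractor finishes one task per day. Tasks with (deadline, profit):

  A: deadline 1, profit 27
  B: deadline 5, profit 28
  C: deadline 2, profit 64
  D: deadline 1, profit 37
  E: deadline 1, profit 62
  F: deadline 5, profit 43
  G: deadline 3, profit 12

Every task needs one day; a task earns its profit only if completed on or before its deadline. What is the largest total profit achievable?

209

Take jobs in profit order; each goes to the latest open slot no later than its deadline.
Profit order: C=64 E=62 F=43 D=37 B=28 A=27 G=12
Assign: C→slot 2, E→slot 1, F→slot 5, D skipped, B→slot 4, A skipped, G→slot 3.
Slots: [1:E] [2:C] [3:G] [4:B] [5:F]
Profit = 62 + 64 + 12 + 28 + 43 = 209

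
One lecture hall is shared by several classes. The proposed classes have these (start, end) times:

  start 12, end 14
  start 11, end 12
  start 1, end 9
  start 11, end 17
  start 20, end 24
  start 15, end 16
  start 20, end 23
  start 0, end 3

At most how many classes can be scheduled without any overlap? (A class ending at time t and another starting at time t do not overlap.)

5

Order by finish time; keep every interval that doesn't clash with the previous kept one.
Sorted by end: (0,3)  (1,9)  (11,12)  (12,14)  (15,16)  (11,17)  (20,23)  (20,24)
take (0,3); take (11,12); take (12,14); take (15,16); skip (11,17); take (20,23).
Selected 5 classes.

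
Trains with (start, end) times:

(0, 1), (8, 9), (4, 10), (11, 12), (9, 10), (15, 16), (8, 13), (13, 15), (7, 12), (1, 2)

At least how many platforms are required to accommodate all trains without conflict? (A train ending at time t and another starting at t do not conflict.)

The answer is the maximum number of intervals overlapping at any instant.
starts: [0, 1, 4, 7, 8, 8, 9, 11, 13, 15]
ends:   [1, 2, 9, 10, 10, 12, 12, 13, 15, 16]
s0→1 e1→0 s1→1 e2→0 s4→1 s7→2 s8→3 s8→4  — peak 4.

4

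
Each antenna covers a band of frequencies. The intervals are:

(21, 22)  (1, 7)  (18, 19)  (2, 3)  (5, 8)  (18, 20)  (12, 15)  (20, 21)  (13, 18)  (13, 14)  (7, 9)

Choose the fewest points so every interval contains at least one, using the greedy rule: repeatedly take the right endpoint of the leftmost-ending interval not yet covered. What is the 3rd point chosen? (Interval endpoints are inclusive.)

Sorted: [2,3] [1,7] [5,8] [7,9] [13,14] [12,15] [13,18] [18,19] [18,20] [20,21] [21,22]
{[2,3],[1,7]} hit by 3; {[5,8],[7,9]} hit by 8; {[13,14],[12,15],[13,18]} hit by 14; {[18,19],[18,20]} hit by 19; {[20,21],[21,22]} hit by 21.
Points: 3, 8, 14, 19, 21 (5 total).

14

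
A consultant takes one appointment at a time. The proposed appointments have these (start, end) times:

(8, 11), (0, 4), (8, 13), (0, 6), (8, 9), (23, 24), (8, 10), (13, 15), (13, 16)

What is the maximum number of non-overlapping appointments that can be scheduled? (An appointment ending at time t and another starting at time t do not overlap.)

Order by finish time; keep every interval that doesn't clash with the previous kept one.
Sorted by end: (0,4)  (0,6)  (8,9)  (8,10)  (8,11)  (8,13)  (13,15)  (13,16)  (23,24)
take (0,4); skip (0,6); take (8,9); skip (8,13); take (13,15); take (23,24).
Selected 4 appointments.

4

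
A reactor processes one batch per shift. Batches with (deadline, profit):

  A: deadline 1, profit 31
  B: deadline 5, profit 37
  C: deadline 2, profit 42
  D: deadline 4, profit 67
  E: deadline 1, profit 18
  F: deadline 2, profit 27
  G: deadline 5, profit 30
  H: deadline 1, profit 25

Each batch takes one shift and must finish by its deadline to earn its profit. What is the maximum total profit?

By profit: D(d4,67), C(d2,42), B(d5,37), A(d1,31), G(d5,30), F(d2,27), H(d1,25), E(d1,18)
D→slot 4; C→slot 2; B→slot 5; A→slot 1; G→slot 3; F skipped; H skipped; E skipped.
Profit = 31 + 42 + 30 + 67 + 37 = 207

207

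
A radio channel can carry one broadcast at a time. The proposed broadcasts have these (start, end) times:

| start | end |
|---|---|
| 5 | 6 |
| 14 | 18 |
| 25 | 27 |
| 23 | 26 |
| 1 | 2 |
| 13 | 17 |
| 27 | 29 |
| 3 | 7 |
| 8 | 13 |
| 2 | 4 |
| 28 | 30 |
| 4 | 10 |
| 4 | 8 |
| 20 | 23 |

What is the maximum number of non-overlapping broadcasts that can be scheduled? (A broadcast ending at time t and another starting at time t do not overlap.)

8

Order by finish time; keep every interval that doesn't clash with the previous kept one.
By end time: (1,2), (2,4), (5,6), (3,7), (4,8), (4,10), (8,13), (13,17), (14,18), (20,23), (23,26), (25,27), (27,29), (28,30).
Pick (1,2); next start ≥ 2 → (2,4); next start ≥ 4 → (5,6); next start ≥ 6 → (8,13); next start ≥ 13 → (13,17); next start ≥ 17 → (20,23); next start ≥ 23 → (23,26); next start ≥ 26 → (27,29).
Selected 8 broadcasts.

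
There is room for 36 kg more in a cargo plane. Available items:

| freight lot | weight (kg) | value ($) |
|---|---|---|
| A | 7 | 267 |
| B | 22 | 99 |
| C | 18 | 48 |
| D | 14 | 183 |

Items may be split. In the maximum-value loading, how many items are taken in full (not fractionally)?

2

Greedy by value/weight ratio, highest first.
Order: A (267/7=38.14) > D (183/14=13.07) > B (99/22=4.50) > C (48/18=2.67)
Fill: take A (7 @ 267) → take D (14 @ 183) → take 15/22 of B → 67.50; 36/36 used.
2 item(s) taken whole; one partial (take 15/22 of B).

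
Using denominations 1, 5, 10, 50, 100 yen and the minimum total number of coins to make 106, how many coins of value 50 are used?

0

106 = 1×100 + 1×5 + 1×1
Count of 50: 0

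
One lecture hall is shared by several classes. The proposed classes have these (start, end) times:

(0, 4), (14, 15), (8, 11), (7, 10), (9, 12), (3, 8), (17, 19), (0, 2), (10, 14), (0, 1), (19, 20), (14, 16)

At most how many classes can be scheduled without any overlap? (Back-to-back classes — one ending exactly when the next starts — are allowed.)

By end time: (0,1), (0,2), (0,4), (3,8), (7,10), (8,11), (9,12), (10,14), (14,15), (14,16), (17,19), (19,20).
Pick (0,1); next start ≥ 1 → (3,8); next start ≥ 8 → (8,11); next start ≥ 11 → (14,15); next start ≥ 15 → (17,19); next start ≥ 19 → (19,20).
Selected 6 classes.

6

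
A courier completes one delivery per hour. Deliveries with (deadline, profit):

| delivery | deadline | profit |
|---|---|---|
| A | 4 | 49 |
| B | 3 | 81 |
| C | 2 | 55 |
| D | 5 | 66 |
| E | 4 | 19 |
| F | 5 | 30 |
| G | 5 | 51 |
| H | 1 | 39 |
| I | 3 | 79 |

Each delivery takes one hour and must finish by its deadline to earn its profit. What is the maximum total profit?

Take jobs in profit order; each goes to the latest open slot no later than its deadline.
Profit order: B=81 I=79 D=66 C=55 G=51 A=49 H=39 F=30 E=19
Assign: B→slot 3, I→slot 2, D→slot 5, C→slot 1, G→slot 4, A skipped, H skipped, F skipped, E skipped.
Slots: [1:C] [2:I] [3:B] [4:G] [5:D]
Profit = 55 + 79 + 81 + 51 + 66 = 332

332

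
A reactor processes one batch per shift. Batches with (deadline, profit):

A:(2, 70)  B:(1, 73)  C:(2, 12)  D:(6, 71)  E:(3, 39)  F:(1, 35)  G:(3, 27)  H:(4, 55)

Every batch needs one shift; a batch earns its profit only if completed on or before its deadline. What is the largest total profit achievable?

Profit order: B=73 D=71 A=70 H=55 E=39 F=35 G=27 C=12
Assign: B→slot 1, D→slot 6, A→slot 2, H→slot 4, E→slot 3, F skipped, G skipped, C skipped.
Slots: [1:B] [2:A] [3:E] [4:H] [6:D]
Profit = 73 + 70 + 39 + 55 + 71 = 308

308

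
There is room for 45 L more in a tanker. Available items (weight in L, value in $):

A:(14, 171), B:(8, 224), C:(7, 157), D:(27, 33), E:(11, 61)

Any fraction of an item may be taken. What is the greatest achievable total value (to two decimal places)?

619.11

Sort by value per unit weight and fill in that order.
Ratios (sorted): B 28.00, C 22.43, A 12.21, E 5.55, D 1.22
take B (8 @ 224); take C (7 @ 157); take A (14 @ 171); take E (11 @ 61); take 5/27 of D → 6.11. Capacity used 45/45.
Total value = 619.11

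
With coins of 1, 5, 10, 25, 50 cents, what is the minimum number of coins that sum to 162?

6

162 = 3×50 + 1×10 + 2×1
Total coins = 3 + 1 + 2 = 6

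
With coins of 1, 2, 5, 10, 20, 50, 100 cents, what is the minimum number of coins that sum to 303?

5

303 = 3×100 + 1×2 + 1×1
Total coins = 3 + 1 + 1 = 5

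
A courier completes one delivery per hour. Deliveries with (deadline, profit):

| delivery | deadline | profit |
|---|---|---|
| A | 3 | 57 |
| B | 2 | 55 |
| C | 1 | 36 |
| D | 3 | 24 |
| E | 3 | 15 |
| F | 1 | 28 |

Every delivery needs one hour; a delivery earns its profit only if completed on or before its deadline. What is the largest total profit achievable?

148

Sort by profit descending; place each in the latest free slot ≤ its deadline.
By profit: A(d3,57), B(d2,55), C(d1,36), F(d1,28), D(d3,24), E(d3,15)
A→slot 3; B→slot 2; C→slot 1; F skipped; D skipped; E skipped.
Profit = 36 + 55 + 57 = 148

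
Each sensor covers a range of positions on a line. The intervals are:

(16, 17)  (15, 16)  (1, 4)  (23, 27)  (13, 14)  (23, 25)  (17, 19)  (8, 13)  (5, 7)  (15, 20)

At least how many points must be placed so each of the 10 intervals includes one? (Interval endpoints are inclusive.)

Sort by right endpoint; whenever an interval is uncovered, place a point at its right end.
By right end: [1,4]  [5,7]  [8,13]  [13,14]  [15,16]  [16,17]  [17,19]  [15,20]  [23,25]  [23,27]
[1,4] uncovered → point at 4; [5,7] uncovered → point at 7; [8,13] uncovered → point at 13; [15,16] uncovered → point at 16; [17,19] uncovered → point at 19; [23,25] uncovered → point at 25.
Points: 4, 7, 13, 16, 19, 25 (6 total).

6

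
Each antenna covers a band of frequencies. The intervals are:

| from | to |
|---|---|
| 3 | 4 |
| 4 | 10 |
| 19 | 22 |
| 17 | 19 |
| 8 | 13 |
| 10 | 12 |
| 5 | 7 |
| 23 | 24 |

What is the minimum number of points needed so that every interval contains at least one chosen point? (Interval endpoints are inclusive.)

5

Sort by right endpoint; whenever an interval is uncovered, place a point at its right end.
Sorted: [3,4] [5,7] [4,10] [10,12] [8,13] [17,19] [19,22] [23,24]
{[3,4]} hit by 4; {[5,7],[4,10]} hit by 7; {[10,12],[8,13]} hit by 12; {[17,19],[19,22]} hit by 19; {[23,24]} hit by 24.
Points: 4, 7, 12, 19, 24 (5 total).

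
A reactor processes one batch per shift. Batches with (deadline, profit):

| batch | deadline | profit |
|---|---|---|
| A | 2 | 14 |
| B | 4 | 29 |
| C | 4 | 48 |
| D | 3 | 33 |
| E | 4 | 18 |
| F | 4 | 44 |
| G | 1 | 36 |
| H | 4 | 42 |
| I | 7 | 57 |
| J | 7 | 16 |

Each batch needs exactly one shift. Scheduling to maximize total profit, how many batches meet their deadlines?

By profit: I(d7,57), C(d4,48), F(d4,44), H(d4,42), G(d1,36), D(d3,33), B(d4,29), E(d4,18), J(d7,16), A(d2,14)
I→slot 7; C→slot 4; F→slot 3; H→slot 2; G→slot 1; D skipped; B skipped; E skipped; J→slot 6; A skipped.
6 of 10 scheduled.

6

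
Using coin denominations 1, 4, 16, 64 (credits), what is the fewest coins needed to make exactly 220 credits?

7

Greedy: take as many of the largest coin as possible, then repeat with the remainder.
220 = 3×64 + 1×16 + 3×4
Total coins = 3 + 1 + 3 = 7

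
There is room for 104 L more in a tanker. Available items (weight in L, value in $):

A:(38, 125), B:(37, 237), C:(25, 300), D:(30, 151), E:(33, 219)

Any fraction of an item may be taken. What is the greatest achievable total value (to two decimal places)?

Greedy by value/weight ratio, highest first.
Ratios (sorted): C 12.00, E 6.64, B 6.41, D 5.03, A 3.29
take C (25 @ 300); take E (33 @ 219); take B (37 @ 237); take 9/30 of D → 45.30. Capacity used 104/104.
Total value = 801.30

801.30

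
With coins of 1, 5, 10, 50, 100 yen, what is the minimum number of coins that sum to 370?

370 = 3×100 + 1×50 + 2×10
Total coins = 3 + 1 + 2 = 6

6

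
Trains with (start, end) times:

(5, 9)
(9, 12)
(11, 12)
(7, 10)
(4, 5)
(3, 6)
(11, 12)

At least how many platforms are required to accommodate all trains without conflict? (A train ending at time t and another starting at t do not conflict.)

The answer is the maximum number of intervals overlapping at any instant.
starts: [3, 4, 5, 7, 9, 11, 11]
ends:   [5, 6, 9, 10, 12, 12, 12]
s3→1 s4→2 e5→1 s5→2 e6→1 s7→2 e9→1 s9→2 e10→1 s11→2 s11→3  — peak 3.

3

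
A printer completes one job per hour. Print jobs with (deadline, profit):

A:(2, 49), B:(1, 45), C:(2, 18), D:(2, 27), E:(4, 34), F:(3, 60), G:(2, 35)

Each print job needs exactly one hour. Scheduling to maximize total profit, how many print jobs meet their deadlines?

Take jobs in profit order; each goes to the latest open slot no later than its deadline.
By profit: F(d3,60), A(d2,49), B(d1,45), G(d2,35), E(d4,34), D(d2,27), C(d2,18)
F→slot 3; A→slot 2; B→slot 1; G skipped; E→slot 4; D skipped; C skipped.
4 of 7 scheduled.

4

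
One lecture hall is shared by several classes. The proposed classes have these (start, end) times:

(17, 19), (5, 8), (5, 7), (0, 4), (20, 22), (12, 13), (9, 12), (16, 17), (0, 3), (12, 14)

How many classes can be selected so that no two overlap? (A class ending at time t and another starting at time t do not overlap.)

Order by finish time; keep every interval that doesn't clash with the previous kept one.
By end time: (0,3), (0,4), (5,7), (5,8), (9,12), (12,13), (12,14), (16,17), (17,19), (20,22).
Pick (0,3); next start ≥ 3 → (5,7); next start ≥ 7 → (9,12); next start ≥ 12 → (12,13); next start ≥ 13 → (16,17); next start ≥ 17 → (17,19); next start ≥ 19 → (20,22).
Selected 7 classes.

7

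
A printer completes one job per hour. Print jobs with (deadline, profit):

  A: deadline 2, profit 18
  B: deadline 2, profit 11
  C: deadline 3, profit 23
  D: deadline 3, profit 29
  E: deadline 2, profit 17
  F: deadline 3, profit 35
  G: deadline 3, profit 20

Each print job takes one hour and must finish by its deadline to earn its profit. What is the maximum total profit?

87

Profit order: F=35 D=29 C=23 G=20 A=18 E=17 B=11
Assign: F→slot 3, D→slot 2, C→slot 1, G skipped, A skipped, E skipped, B skipped.
Slots: [1:C] [2:D] [3:F]
Profit = 23 + 29 + 35 = 87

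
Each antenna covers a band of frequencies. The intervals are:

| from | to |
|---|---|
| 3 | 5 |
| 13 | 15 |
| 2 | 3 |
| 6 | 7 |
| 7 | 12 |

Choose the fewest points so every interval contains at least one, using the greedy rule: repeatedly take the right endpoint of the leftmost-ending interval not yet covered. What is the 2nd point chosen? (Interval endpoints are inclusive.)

7

Sort by right endpoint; whenever an interval is uncovered, place a point at its right end.
By right end: [2,3]  [3,5]  [6,7]  [7,12]  [13,15]
[2,3] uncovered → point at 3; [6,7] uncovered → point at 7; [13,15] uncovered → point at 15.
Points: 3, 7, 15 (3 total).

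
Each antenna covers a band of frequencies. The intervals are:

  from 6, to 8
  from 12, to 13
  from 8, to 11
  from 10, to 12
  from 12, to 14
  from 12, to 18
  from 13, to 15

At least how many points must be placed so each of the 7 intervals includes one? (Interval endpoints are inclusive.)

3

Process intervals by earliest right end; each time one isn't hit yet, stab at its right endpoint.
Sorted: [6,8] [8,11] [10,12] [12,13] [12,14] [13,15] [12,18]
{[6,8],[8,11]} hit by 8; {[10,12],[12,13],[12,14]} hit by 12; {[13,15],[12,18]} hit by 15.
Points: 8, 12, 15 (3 total).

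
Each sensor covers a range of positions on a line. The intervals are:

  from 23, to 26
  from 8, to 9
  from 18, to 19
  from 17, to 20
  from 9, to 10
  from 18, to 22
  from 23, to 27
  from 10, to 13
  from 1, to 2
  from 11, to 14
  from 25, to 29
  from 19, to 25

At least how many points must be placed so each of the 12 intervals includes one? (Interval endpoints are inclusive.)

Process intervals by earliest right end; each time one isn't hit yet, stab at its right endpoint.
Sorted: [1,2] [8,9] [9,10] [10,13] [11,14] [18,19] [17,20] [18,22] [19,25] [23,26] [23,27] [25,29]
{[1,2]} hit by 2; {[8,9],[9,10]} hit by 9; {[10,13],[11,14]} hit by 13; {[18,19],[17,20],[18,22],[19,25]} hit by 19; {[23,26],[23,27],[25,29]} hit by 26.
Points: 2, 9, 13, 19, 26 (5 total).

5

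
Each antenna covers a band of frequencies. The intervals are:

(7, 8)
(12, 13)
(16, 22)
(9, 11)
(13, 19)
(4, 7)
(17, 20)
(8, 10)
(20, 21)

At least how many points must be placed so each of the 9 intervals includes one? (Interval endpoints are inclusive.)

Process intervals by earliest right end; each time one isn't hit yet, stab at its right endpoint.
Sorted: [4,7] [7,8] [8,10] [9,11] [12,13] [13,19] [17,20] [20,21] [16,22]
{[4,7],[7,8]} hit by 7; {[8,10],[9,11]} hit by 10; {[12,13],[13,19]} hit by 13; {[17,20],[20,21],[16,22]} hit by 20.
Points: 7, 10, 13, 20 (4 total).

4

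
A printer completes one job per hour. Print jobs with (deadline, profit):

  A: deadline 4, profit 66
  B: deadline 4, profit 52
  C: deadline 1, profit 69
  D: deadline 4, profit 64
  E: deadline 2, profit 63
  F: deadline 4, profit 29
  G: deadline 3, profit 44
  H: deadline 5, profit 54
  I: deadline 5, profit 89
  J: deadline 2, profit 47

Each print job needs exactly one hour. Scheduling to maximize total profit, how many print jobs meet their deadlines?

5

Sort by profit descending; place each in the latest free slot ≤ its deadline.
By profit: I(d5,89), C(d1,69), A(d4,66), D(d4,64), E(d2,63), H(d5,54), B(d4,52), J(d2,47), G(d3,44), F(d4,29)
I→slot 5; C→slot 1; A→slot 4; D→slot 3; E→slot 2; H skipped; B skipped; J skipped; G skipped; F skipped.
5 of 10 scheduled.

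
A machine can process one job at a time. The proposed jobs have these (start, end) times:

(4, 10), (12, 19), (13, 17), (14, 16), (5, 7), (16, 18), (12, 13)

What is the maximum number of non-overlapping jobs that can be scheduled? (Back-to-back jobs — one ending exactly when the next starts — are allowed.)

By end time: (5,7), (4,10), (12,13), (14,16), (13,17), (16,18), (12,19).
Pick (5,7); next start ≥ 7 → (12,13); next start ≥ 13 → (14,16); next start ≥ 16 → (16,18).
Selected 4 jobs.

4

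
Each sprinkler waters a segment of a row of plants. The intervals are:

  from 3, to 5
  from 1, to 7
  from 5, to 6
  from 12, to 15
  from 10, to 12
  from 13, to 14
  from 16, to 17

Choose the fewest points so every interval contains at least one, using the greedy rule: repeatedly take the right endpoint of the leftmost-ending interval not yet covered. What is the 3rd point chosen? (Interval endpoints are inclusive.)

14

Sorted: [3,5] [5,6] [1,7] [10,12] [13,14] [12,15] [16,17]
{[3,5],[5,6],[1,7]} hit by 5; {[10,12]} hit by 12; {[13,14],[12,15]} hit by 14; {[16,17]} hit by 17.
Points: 5, 12, 14, 17 (4 total).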